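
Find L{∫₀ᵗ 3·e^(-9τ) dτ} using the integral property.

L{∫₀ᵗ f(τ)dτ} = F(s)/s with F(s) = 3/(s+9), so L{∫₀ᵗ 3·e^(-9τ) dτ} = 3/(s(s+9))

Final answer: 3/(s(s+9))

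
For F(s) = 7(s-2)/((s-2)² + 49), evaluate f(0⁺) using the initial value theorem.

f(0⁺) = lim_{s→∞} sF(s) = lim_{s→∞} 7s(s-2)/((s-2)² + 49) = 7

Final answer: 7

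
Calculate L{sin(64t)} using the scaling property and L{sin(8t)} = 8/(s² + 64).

Using L{f(at)} = (1/a)F(s/a) with a=8: L{sin(64t)} = (1/8) · 8/((s/8)² + 64) = (1/8) · 8·64/(s² + 4096) = 64/(s² + 4096)

Final answer: 64/(s² + 4096)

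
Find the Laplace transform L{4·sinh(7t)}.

L{sinh(ωt)} = ω/(s² - ω²), so L{sinh(7t)} = 7/(s² - 49). Then L{4·sinh(7t)} = 4·7/(s² - 49) = 28/(s² - 49)

Final answer: 28/(s² - 49)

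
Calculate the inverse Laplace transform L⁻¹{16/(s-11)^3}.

L⁻¹{n!/(s-a)^(n+1)} = t^n·e^(at) with n=2, a=11. So L⁻¹{2/(s-11)^3} = t^2·e^(11t), and L⁻¹{16/(s-11)^3} = (16/2)·t^2·e^(11t) = 8·t^2·e^(11t)

Final answer: 8·t^2·e^(11t)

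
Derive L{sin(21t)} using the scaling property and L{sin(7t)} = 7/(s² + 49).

Using L{f(at)} = (1/a)F(s/a) with a=3: L{sin(21t)} = (1/3) · 7/((s/3)² + 49) = (1/3) · 7·9/(s² + 441) = 21/(s² + 441)

Final answer: 21/(s² + 441)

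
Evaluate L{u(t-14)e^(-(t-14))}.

u(t-a)f(t-a) with f(t)=e^(-t). L{e^(-t)} = 1/(s+1). By time shift: e^(-14s)/(s+1)

Final answer: e^(-14s)/(s+1)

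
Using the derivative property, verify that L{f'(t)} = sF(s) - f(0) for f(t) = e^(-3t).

f'(t) = -3e^(-3t). Direct: L{f'(t)} = -3/(s+3). Property: s·1/(s+3) - 1 = (s - (s+3))/(s+3) = -3/(s+3). ✓

Final answer: -3/(s+3)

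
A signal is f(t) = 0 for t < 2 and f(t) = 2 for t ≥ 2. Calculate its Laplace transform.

f(t) = 2·u(t-2). L{u(t-2)} = e^(-2s)/s, so L{f(t)} = 2·e^(-2s)/s

Final answer: 2·e^(-2s)/s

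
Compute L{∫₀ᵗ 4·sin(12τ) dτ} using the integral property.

L{∫₀ᵗ f(τ)dτ} = F(s)/s with F(s) = 48/(s² + 144), so the result is (48/(s² + 144))/s = 48/(s(s² + 144))

Final answer: 48/(s(s² + 144))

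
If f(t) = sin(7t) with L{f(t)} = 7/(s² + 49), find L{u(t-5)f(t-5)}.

Time shift theorem: L{u(t-a)f(t-a)} = e^(-as)F(s). Here a=5, F(s) = 7/(s² + 49), so L{u(t-5)f(t-5)} = e^(-5s)·7/(s² + 49)

Final answer: e^(-5s)·7/(s² + 49)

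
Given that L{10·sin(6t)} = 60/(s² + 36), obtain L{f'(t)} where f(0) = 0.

L{f'(t)} = s·F(s) - f(0) = s·60/(s² + 36) - 0 = 60s/(s² + 36)

Final answer: 60s/(s² + 36)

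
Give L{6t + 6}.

L{6t + 6} = 6·L{t} + 6·L{1} = 6/s² + 6/s

Final answer: 6/s² + 6/s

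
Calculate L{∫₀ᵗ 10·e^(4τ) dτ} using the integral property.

L{∫₀ᵗ f(τ)dτ} = F(s)/s with F(s) = 10/(s-4), so L{∫₀ᵗ 10·e^(4τ) dτ} = 10/(s(s-4))

Final answer: 10/(s(s-4))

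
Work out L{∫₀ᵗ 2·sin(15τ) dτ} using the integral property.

L{∫₀ᵗ f(τ)dτ} = F(s)/s with F(s) = 30/(s² + 225), so the result is (30/(s² + 225))/s = 30/(s(s² + 225))

Final answer: 30/(s(s² + 225))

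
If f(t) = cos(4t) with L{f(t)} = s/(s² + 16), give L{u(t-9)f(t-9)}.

Time shift theorem: L{u(t-a)f(t-a)} = e^(-as)F(s). Here a=9, F(s) = s/(s² + 16), so L{u(t-9)f(t-9)} = e^(-9s)·s/(s² + 16)

Final answer: e^(-9s)·s/(s² + 16)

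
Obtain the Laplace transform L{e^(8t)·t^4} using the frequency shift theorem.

L{e^(at)·t^n} = n!/(s-a)^(n+1), so L{e^(8t)·t^4} = 24/(s-8)^5

Final answer: 24/(s-8)^5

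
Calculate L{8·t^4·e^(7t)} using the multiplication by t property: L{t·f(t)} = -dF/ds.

Using L{t^n·e^(at)} = n!/(s-a)^(n+1), L{t^4·e^(7t)} = 24/(s-7)^5, so L{8·t^4·e^(7t)} = 8·24/(s-7)^5 = 192/(s-7)^5

Final answer: 192/(s-7)^5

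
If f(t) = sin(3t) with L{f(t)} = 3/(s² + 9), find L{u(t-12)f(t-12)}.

Time shift theorem: L{u(t-a)f(t-a)} = e^(-as)F(s). Here a=12, F(s) = 3/(s² + 9), so L{u(t-12)f(t-12)} = e^(-12s)·3/(s² + 9)

Final answer: e^(-12s)·3/(s² + 9)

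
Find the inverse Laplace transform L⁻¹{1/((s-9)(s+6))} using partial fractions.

Decompose: A/(s-9) + B/(s+6). A = 1/15, B = -1/15. f(t) = (e^(9t) - e^(-6t))/15

Final answer: (e^(9t) - e^(-6t))/15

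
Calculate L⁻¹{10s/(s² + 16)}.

This is the form c·s/(s² + a²) with a = 4, c = 10. L⁻¹ = 10·cos(4t)

Final answer: 10·cos(4t)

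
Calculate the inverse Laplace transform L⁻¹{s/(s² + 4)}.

L⁻¹{s/(s² + 4)} = cos(2t)

Final answer: cos(2t)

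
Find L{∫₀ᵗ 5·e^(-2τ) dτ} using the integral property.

L{∫₀ᵗ f(τ)dτ} = F(s)/s with F(s) = 5/(s+2), so L{∫₀ᵗ 5·e^(-2τ) dτ} = 5/(s(s+2))

Final answer: 5/(s(s+2))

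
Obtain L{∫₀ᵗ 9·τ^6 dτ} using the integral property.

L{∫₀ᵗ f(τ)dτ} = F(s)/s with f(t) = 9t^6. F(s) = 6480/s^7, so L{∫₀ᵗ 9·τ^6 dτ} = (6480/s^7)/s = 6480/s^8. (Check: ∫₀ᵗ 9·τ^6 dτ = 9t^7/7.)

Final answer: 6480/s^8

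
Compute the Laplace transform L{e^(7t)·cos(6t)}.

L{e^(at)·cos(ωt)} = (s-a)/((s-a)² + ω²), so L{e^(7t)·cos(6t)} = (s-7)/((s-7)² + 36)

Final answer: (s-7)/((s-7)² + 36)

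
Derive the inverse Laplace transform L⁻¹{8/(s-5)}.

L⁻¹{1/(s-a)} = e^(at), so L⁻¹{1/(s-5)} = e^(5t), and L⁻¹{8/(s-5)} = 8·e^(5t)

Final answer: 8·e^(5t)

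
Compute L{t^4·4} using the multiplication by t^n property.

L{4} = 4/s. d^1/ds^1[1/s] = -1/s². d^2/ds^2[1/s] = 2/s^3. d^3/ds^3[1/s] = -6/s^4. d^4/ds^4[1/s] = 24/s^5. So L{t^4} = (-1)^{4}·24/s^5 = 24/s^5. Then L{t^4·4} = 4·24/s^5 = 96/s^5

Final answer: 96/s^5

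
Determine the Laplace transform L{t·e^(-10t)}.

L{t^n·e^(at)} = n!/(s-a)^(n+1), so L{t·e^(-10t)} = 1/(s+10)^2

Final answer: 1/(s+10)^2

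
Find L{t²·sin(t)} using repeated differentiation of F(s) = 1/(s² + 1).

F(s) = 1/(s² + 1). F'(s) = -2s/(s² + 1)². F''(s) = -2(1 - 3s²)/(s² + 1)³ = (6s² - 2)/(s² + 1)³. So L{t²·sin(t)} = (-1)² F''(s) = (6s² - 2)/(s² + 1)³

Final answer: (6s² - 2)/(s² + 1)³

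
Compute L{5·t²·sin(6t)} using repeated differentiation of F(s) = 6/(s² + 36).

F(s) = 6/(s² + 36). F'(s) = -12s/(s² + 36)². F''(s) = -12(36 - 3s²)/(s² + 36)³ = (36s² - 432)/(s² + 36)³. So L{t²·sin(6t)} = (-1)² F''(s) = (36s² - 432)/(s² + 36)³. Then L{5·t²·sin(6t)} = 5·(36s² - 432)/(s² + 36)³ = (180s² - 2160)/(s² + 36)³

Final answer: (180s² - 2160)/(s² + 36)³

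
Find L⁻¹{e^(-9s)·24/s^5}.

L⁻¹{24/s^5} = t^4. By the time shift theorem, L⁻¹{e^(-as)F(s)} = u(t-a)f(t-a) with a=9, so L⁻¹{e^(-9s)·24/s^5} = u(t-9)·(t-9)^4

Final answer: u(t-9)·(t-9)^4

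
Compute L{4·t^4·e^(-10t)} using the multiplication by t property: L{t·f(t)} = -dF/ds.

Using L{t^n·e^(at)} = n!/(s-a)^(n+1), L{t^4·e^(-10t)} = 24/(s+10)^5, so L{4·t^4·e^(-10t)} = 4·24/(s+10)^5 = 96/(s+10)^5

Final answer: 96/(s+10)^5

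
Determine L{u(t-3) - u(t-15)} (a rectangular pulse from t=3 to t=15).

L{u(t-a)} = e^(-as)/s. L{u(t-3) - u(t-15)} = (e^(-3s) - e^(-15s))/s

Final answer: (e^(-3s) - e^(-15s))/s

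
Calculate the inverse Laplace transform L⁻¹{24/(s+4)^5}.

L⁻¹{n!/(s-a)^(n+1)} = t^n·e^(at), so L⁻¹{24/(s+4)^5} = t^4·e^(-4t)

Final answer: t^4·e^(-4t)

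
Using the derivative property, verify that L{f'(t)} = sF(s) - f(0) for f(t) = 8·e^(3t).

f'(t) = 24e^(3t). Direct: L{f'(t)} = 24/(s-3). Property: s·8/(s-3) - 8 = (8s - 8(s-3))/(s-3) = 24/(s-3). ✓

Final answer: 24/(s-3)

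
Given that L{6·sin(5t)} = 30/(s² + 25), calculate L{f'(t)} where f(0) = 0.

L{f'(t)} = s·F(s) - f(0) = s·30/(s² + 25) - 0 = 30s/(s² + 25)

Final answer: 30s/(s² + 25)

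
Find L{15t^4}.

L{t^n} = n!/s^(n+1). So L{15t^4} = 15·4!/s^5 = 360/s^5

Final answer: 360/s^5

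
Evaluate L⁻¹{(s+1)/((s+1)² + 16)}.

Using frequency shift: L⁻¹{(s-a)/((s-a)² + b²)} = e^(at)cos(bt). Here a=-1, b=4

Final answer: e^(-t)·cos(4t)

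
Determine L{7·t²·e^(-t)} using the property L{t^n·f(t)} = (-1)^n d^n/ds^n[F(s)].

L{e^(-t)} = 1/(s+1). d/ds[1/(s+1)] = -1/(s+1)². d²/ds²[1/(s+1)] = 2/(s+1)³. So L{t²·e^(-t)} = (-1)² · 2/(s+1)³ = 2/(s+1)³. Then L{7·t²·e^(-t)} = 7·2/(s+1)³ = 14/(s+1)³

Final answer: 14/(s+1)³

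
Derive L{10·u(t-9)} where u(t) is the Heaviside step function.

L{u(t-a)} = e^(-as)/s. Here a=9, so L{u(t-9)} = e^(-9s)/s, and L{10·u(t-9)} = 10·e^(-9s)/s

Final answer: 10·e^(-9s)/s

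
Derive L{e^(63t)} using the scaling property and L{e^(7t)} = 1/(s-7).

Using L{f(at)} = (1/a)F(s/a) with a=9 and f(t) = e^(7t): L{e^(63t)} = (1/9) · 1/((s/9)-7) = (1/9) · 9/(s-63) = 1/(s-63)

Final answer: 1/(s-63)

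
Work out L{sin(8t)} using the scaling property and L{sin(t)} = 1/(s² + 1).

Using L{f(at)} = (1/a)F(s/a) with a=8: L{sin(8t)} = (1/8) · 1/((s/8)² + 1) = (1/8) · 1·64/(s² + 64) = 8/(s² + 64)

Final answer: 8/(s² + 64)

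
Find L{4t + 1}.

L{4t + 1} = 4·L{t} + L{1} = 4/s² + 1/s

Final answer: 4/s² + 1/s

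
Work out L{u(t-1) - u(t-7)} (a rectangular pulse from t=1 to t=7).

L{u(t-a)} = e^(-as)/s. L{u(t-1) - u(t-7)} = (e^(-s) - e^(-7s))/s

Final answer: (e^(-s) - e^(-7s))/s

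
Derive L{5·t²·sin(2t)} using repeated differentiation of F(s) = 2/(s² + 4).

F(s) = 2/(s² + 4). F'(s) = -4s/(s² + 4)². F''(s) = -4(4 - 3s²)/(s² + 4)³ = (12s² - 16)/(s² + 4)³. So L{t²·sin(2t)} = (-1)² F''(s) = (12s² - 16)/(s² + 4)³. Then L{5·t²·sin(2t)} = 5·(12s² - 16)/(s² + 4)³ = (60s² - 80)/(s² + 4)³

Final answer: (60s² - 80)/(s² + 4)³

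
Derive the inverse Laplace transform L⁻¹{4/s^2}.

L⁻¹{n!/s^(n+1)} = t^n with n=1. So L⁻¹{1/s^2} = t, and L⁻¹{4/s^2} = (4/1)·t = 4·t

Final answer: 4·t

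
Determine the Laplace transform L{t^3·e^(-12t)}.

L{t^n·e^(at)} = n!/(s-a)^(n+1), so L{t^3·e^(-12t)} = 6/(s+12)^4

Final answer: 6/(s+12)^4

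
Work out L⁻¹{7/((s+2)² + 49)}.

Form: b/((s-a)² + b²) → e^(at)sin(bt). With a=-2, b=7

Final answer: e^(-2t)·sin(7t)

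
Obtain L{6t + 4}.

L{6t + 4} = 6·L{t} + 4·L{1} = 6/s² + 4/s

Final answer: 6/s² + 4/s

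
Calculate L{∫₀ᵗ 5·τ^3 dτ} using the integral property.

L{∫₀ᵗ f(τ)dτ} = F(s)/s with f(t) = 5t^3. F(s) = 30/s^4, so L{∫₀ᵗ 5·τ^3 dτ} = (30/s^4)/s = 30/s^5. (Check: ∫₀ᵗ 5·τ^3 dτ = 5t^4/4.)

Final answer: 30/s^5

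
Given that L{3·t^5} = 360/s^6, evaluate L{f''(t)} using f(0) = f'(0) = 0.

L{f''(t)} = s²F(s) - sf(0) - f'(0) = s²·360/s^6 - 0 - 0 = 360/s^4

Final answer: 360/s^4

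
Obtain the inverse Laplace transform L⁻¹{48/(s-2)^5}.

L⁻¹{n!/(s-a)^(n+1)} = t^n·e^(at) with n=4, a=2. So L⁻¹{24/(s-2)^5} = t^4·e^(2t), and L⁻¹{48/(s-2)^5} = (48/24)·t^4·e^(2t) = 2·t^4·e^(2t)

Final answer: 2·t^4·e^(2t)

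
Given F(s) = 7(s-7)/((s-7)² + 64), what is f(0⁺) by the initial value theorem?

f(0⁺) = lim_{s→∞} sF(s) = lim_{s→∞} 7s(s-7)/((s-7)² + 64) = 7

Final answer: 7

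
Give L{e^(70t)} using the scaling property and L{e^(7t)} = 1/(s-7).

Using L{f(at)} = (1/a)F(s/a) with a=10 and f(t) = e^(7t): L{e^(70t)} = (1/10) · 1/((s/10)-7) = (1/10) · 10/(s-70) = 1/(s-70)

Final answer: 1/(s-70)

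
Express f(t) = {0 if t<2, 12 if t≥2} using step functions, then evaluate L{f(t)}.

f(t) = 12·u(t-2). L{u(t-2)} = e^(-2s)/s, so L{f(t)} = 12·e^(-2s)/s

Final answer: 12·e^(-2s)/s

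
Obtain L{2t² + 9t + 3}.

L{2t² + 9t + 3} = 2·2/s³ + 9/s² + 3/s = 4/s³ + 9/s² + 3/s

Final answer: 4/s³ + 9/s² + 3/s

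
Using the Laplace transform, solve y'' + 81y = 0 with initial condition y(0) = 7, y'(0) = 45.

L{y''} + 81L{y} = 0. s²Y - 7s - 45 + 81Y = 0. Y(s² + 81) = 7s + 45. Y = (7s + 45)/(s² + 81). Inverting: y(t) = 7cos(9t) + 5sin(9t)

Final answer: y(t) = 7cos(9t) + 5sin(9t)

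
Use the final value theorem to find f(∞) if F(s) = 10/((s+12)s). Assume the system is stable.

f(∞) = lim_{s→0} sF(s) = lim_{s→0} 10/(s+12) = 5/6

Final answer: 5/6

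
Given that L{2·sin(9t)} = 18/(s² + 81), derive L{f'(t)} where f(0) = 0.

L{f'(t)} = s·F(s) - f(0) = s·18/(s² + 81) - 0 = 18s/(s² + 81)

Final answer: 18s/(s² + 81)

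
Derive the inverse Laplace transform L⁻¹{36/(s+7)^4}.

L⁻¹{n!/(s-a)^(n+1)} = t^n·e^(at) with n=3, a=-7. So L⁻¹{6/(s+7)^4} = t^3·e^(-7t), and L⁻¹{36/(s+7)^4} = (36/6)·t^3·e^(-7t) = 6·t^3·e^(-7t)

Final answer: 6·t^3·e^(-7t)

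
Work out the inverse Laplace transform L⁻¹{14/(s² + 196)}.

L⁻¹{14/(s² + 196)} = sin(14t)

Final answer: sin(14t)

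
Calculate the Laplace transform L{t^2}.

L{t^n} = n!/s^(n+1), so L{t^2} = 2/s^3

Final answer: 2/s^3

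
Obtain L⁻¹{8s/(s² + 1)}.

This is the form c·s/(s² + a²) with a = 1, c = 8. L⁻¹ = 8·cos(t)

Final answer: 8·cos(t)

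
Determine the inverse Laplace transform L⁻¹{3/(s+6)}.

L⁻¹{1/(s-a)} = e^(at), so L⁻¹{1/(s+6)} = e^(-6t), and L⁻¹{3/(s+6)} = 3·e^(-6t)

Final answer: 3·e^(-6t)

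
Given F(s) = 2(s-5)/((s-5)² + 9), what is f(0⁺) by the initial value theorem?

f(0⁺) = lim_{s→∞} sF(s) = lim_{s→∞} 2s(s-5)/((s-5)² + 9) = 2

Final answer: 2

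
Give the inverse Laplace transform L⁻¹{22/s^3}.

L⁻¹{n!/s^(n+1)} = t^n with n=2. So L⁻¹{2/s^3} = t^2, and L⁻¹{22/s^3} = (22/2)·t^2 = 11·t^2

Final answer: 11·t^2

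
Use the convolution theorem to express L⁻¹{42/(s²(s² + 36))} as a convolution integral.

42/(s²(s² + 36)) = (1/s²)·(42/(s² + 36)) = L{t}·L{7·sin(6t)}. So f(t) = t*(7·sin(6t)) = ∫₀ᵗ 7τ·sin(6(t-τ)) dτ

Final answer: ∫₀ᵗ 7τ·sin(6(t-τ)) dτ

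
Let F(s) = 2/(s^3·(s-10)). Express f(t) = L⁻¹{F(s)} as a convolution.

2/(s^3·(s-10)) = (2/s^3)·(1/(s-10)) = L{t^2}·L{e^(10t)}. So f(t) = t^2*e^(10t) = ∫₀ᵗ τ^2·e^(10(t-τ)) dτ

Final answer: ∫₀ᵗ τ^2·e^(10(t-τ)) dτ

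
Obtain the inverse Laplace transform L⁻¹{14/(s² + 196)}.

L⁻¹{14/(s² + 196)} = sin(14t)

Final answer: sin(14t)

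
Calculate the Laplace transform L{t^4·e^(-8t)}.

L{t^n·e^(at)} = n!/(s-a)^(n+1), so L{t^4·e^(-8t)} = 24/(s+8)^5

Final answer: 24/(s+8)^5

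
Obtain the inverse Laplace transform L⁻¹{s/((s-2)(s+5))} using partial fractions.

Using partial fractions, f(t) = (2e^(2t) + 5e^(-5t))/7

Final answer: (2e^(2t) + 5e^(-5t))/7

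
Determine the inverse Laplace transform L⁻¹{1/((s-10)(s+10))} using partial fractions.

Decompose: A/(s-10) + B/(s+10). A = 1/20, B = -1/20. f(t) = (e^(10t) - e^(-10t))/20

Final answer: (e^(10t) - e^(-10t))/20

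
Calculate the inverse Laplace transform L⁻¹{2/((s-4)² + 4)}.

Using frequency shift, L⁻¹{2/((s-4)² + 4)} = e^(4t)·sin(2t)

Final answer: e^(4t)·sin(2t)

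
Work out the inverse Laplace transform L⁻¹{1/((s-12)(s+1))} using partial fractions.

Decompose: A/(s-12) + B/(s+1). A = 1/13, B = -1/13. f(t) = (e^(12t) - e^(-t))/13

Final answer: (e^(12t) - e^(-t))/13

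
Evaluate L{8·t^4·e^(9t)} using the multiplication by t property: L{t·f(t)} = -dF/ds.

Using L{t^n·e^(at)} = n!/(s-a)^(n+1), L{t^4·e^(9t)} = 24/(s-9)^5, so L{8·t^4·e^(9t)} = 8·24/(s-9)^5 = 192/(s-9)^5

Final answer: 192/(s-9)^5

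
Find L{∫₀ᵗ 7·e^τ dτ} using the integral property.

L{∫₀ᵗ f(τ)dτ} = F(s)/s with F(s) = 7/(s-1), so L{∫₀ᵗ 7·e^τ dτ} = 7/(s(s-1))

Final answer: 7/(s(s-1))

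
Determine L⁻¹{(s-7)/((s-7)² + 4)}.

Using frequency shift: L⁻¹{(s-a)/((s-a)² + b²)} = e^(at)cos(bt). Here a=7, b=2

Final answer: e^(7t)·cos(2t)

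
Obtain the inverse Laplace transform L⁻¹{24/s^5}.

L⁻¹{n!/s^(n+1)} = t^n with n=4. So L⁻¹{24/s^5} = t^4

Final answer: t^4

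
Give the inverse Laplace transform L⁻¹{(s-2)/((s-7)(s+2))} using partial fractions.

Using partial fractions, f(t) = (5e^(7t) + 4e^(-2t))/9

Final answer: (5e^(7t) + 4e^(-2t))/9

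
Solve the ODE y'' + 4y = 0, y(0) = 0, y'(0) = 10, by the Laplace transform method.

L{y''} + 4L{y} = 0. s²Y - 0 - 10 + 4Y = 0. Y(s² + 4) = 10. Y = (10)/(s² + 4). Inverting: y(t) = 5sin(2t)

Final answer: y(t) = 5sin(2t)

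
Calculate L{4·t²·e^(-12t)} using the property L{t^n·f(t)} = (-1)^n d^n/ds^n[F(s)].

L{e^(-12t)} = 1/(s+12). d/ds[1/(s+12)] = -1/(s+12)². d²/ds²[1/(s+12)] = 2/(s+12)³. So L{t²·e^(-12t)} = (-1)² · 2/(s+12)³ = 2/(s+12)³. Then L{4·t²·e^(-12t)} = 4·2/(s+12)³ = 8/(s+12)³

Final answer: 8/(s+12)³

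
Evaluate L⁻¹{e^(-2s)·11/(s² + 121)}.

L⁻¹{11/(s² + 121)} = sin(11t). By the time shift theorem, L⁻¹{e^(-as)F(s)} = u(t-a)f(t-a) with a=2, so L⁻¹{e^(-2s)·11/(s² + 121)} = u(t-2)·sin(11(t-2))

Final answer: u(t-2)·sin(11(t-2))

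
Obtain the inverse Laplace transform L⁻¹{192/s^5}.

L⁻¹{n!/s^(n+1)} = t^n with n=4. So L⁻¹{24/s^5} = t^4, and L⁻¹{192/s^5} = (192/24)·t^4 = 8·t^4

Final answer: 8·t^4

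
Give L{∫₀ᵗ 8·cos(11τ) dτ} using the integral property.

L{∫₀ᵗ f(τ)dτ} = F(s)/s with F(s) = 8s/(s² + 121), so the result is (8s/(s² + 121))/s = 8/(s² + 121)

Final answer: 8/(s² + 121)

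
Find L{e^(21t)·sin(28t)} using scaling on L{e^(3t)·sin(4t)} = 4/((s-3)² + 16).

Scaling with a=7: L{e^(21t)·sin(28t)} = (1/7) · 4/((s/7-3)² + 16). Simplifying: 28/((s-21)² + 784)

Final answer: 28/((s-21)² + 784)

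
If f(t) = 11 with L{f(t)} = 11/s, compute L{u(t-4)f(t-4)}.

Time shift theorem: L{u(t-a)f(t-a)} = e^(-as)F(s). Here a=4, F(s) = 11/s, so L{u(t-4)f(t-4)} = e^(-4s)·11/s

Final answer: e^(-4s)·11/s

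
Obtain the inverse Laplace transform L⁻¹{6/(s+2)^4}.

L⁻¹{n!/(s-a)^(n+1)} = t^n·e^(at) with n=3, a=-2. So L⁻¹{6/(s+2)^4} = t^3·e^(-2t)

Final answer: t^3·e^(-2t)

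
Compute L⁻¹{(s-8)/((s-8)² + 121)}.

Using frequency shift: L⁻¹{(s-a)/((s-a)² + b²)} = e^(at)cos(bt). Here a=8, b=11

Final answer: e^(8t)·cos(11t)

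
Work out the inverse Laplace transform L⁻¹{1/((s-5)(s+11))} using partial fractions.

Decompose: A/(s-5) + B/(s+11). A = 1/16, B = -1/16. f(t) = (e^(5t) - e^(-11t))/16

Final answer: (e^(5t) - e^(-11t))/16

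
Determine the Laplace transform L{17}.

L{17} = 17 · L{1} = 17/s

Final answer: 17/s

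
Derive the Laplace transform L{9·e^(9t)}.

L{e^(at)} = 1/(s-a), so L{e^(9t)} = 1/(s-9). Then L{9·e^(9t)} = 9/(s-9)

Final answer: 9/(s-9)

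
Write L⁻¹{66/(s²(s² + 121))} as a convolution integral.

66/(s²(s² + 121)) = (1/s²)·(66/(s² + 121)) = L{t}·L{6·sin(11t)}. So f(t) = t*(6·sin(11t)) = ∫₀ᵗ 6τ·sin(11(t-τ)) dτ

Final answer: ∫₀ᵗ 6τ·sin(11(t-τ)) dτ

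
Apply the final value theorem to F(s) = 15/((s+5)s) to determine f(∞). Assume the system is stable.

f(∞) = lim_{s→0} sF(s) = lim_{s→0} 15/(s+5) = 3

Final answer: 3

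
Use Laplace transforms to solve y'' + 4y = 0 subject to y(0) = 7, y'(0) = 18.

L{y''} + 4L{y} = 0. s²Y - 7s - 18 + 4Y = 0. Y(s² + 4) = 7s + 18. Y = (7s + 18)/(s² + 4). Inverting: y(t) = 7cos(2t) + 9sin(2t)

Final answer: y(t) = 7cos(2t) + 9sin(2t)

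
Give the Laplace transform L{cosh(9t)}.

L{cosh(ωt)} = s/(s² - ω²), so L{cosh(9t)} = s/(s² - 81)

Final answer: s/(s² - 81)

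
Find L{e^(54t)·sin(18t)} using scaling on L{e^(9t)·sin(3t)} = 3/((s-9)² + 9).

Scaling with a=6: L{e^(54t)·sin(18t)} = (1/6) · 3/((s/6-9)² + 9). Simplifying: 18/((s-54)² + 324)

Final answer: 18/((s-54)² + 324)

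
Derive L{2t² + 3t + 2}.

L{2t² + 3t + 2} = 2·2/s³ + 3/s² + 2/s = 4/s³ + 3/s² + 2/s

Final answer: 4/s³ + 3/s² + 2/s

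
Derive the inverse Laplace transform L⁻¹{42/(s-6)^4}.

L⁻¹{n!/(s-a)^(n+1)} = t^n·e^(at) with n=3, a=6. So L⁻¹{6/(s-6)^4} = t^3·e^(6t), and L⁻¹{42/(s-6)^4} = (42/6)·t^3·e^(6t) = 7·t^3·e^(6t)

Final answer: 7·t^3·e^(6t)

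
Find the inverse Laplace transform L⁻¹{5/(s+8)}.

L⁻¹{1/(s-a)} = e^(at), so L⁻¹{1/(s+8)} = e^(-8t), and L⁻¹{5/(s+8)} = 5·e^(-8t)

Final answer: 5·e^(-8t)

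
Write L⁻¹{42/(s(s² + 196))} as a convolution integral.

42/(s(s² + 196)) = (1/s)·(42/(s² + 196)) = L{1}·L{3·sin(14t)}. So f(t) = 1*(3·sin(14t)) = ∫₀ᵗ 3·sin(14τ) dτ

Final answer: ∫₀ᵗ 3·sin(14τ) dτ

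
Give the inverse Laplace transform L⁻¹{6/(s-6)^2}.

L⁻¹{n!/(s-a)^(n+1)} = t^n·e^(at) with n=1, a=6. So L⁻¹{1/(s-6)^2} = t·e^(6t), and L⁻¹{6/(s-6)^2} = (6/1)·t·e^(6t) = 6·t·e^(6t)

Final answer: 6·t·e^(6t)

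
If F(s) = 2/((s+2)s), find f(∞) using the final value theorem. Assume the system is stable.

f(∞) = lim_{s→0} sF(s) = lim_{s→0} 2/(s+2) = 1

Final answer: 1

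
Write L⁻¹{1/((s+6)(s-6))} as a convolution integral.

1/((s+6)(s-6)) = (1/(s+6))·(1/(s-6)) = L{e^(-6t)}·L{e^(6t)}. So f(t) = e^(-6t)*e^(6t) = ∫₀ᵗ e^(-6τ)·e^(6(t-τ)) dτ

Final answer: ∫₀ᵗ e^(-6τ)·e^(6(t-τ)) dτ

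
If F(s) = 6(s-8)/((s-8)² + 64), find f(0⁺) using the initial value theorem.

f(0⁺) = lim_{s→∞} sF(s) = lim_{s→∞} 6s(s-8)/((s-8)² + 64) = 6

Final answer: 6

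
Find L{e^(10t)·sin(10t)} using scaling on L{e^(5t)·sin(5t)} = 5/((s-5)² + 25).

Scaling with a=2: L{e^(10t)·sin(10t)} = (1/2) · 5/((s/2-5)² + 25). Simplifying: 10/((s-10)² + 100)

Final answer: 10/((s-10)² + 100)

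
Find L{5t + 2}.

L{5t + 2} = 5·L{t} + 2·L{1} = 5/s² + 2/s

Final answer: 5/s² + 2/s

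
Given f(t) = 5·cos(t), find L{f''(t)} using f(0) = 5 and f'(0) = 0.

F(s) = 5s/(s² + 1). L{f''(t)} = s²F(s) - sf(0) - f'(0) = 5s³/(s² + 1) - 5s = (5s³ - 5s(s² + 1))/(s² + 1) = -5s/(s² + 1)

Final answer: -5s/(s² + 1)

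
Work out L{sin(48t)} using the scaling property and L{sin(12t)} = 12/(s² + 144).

Using L{f(at)} = (1/a)F(s/a) with a=4: L{sin(48t)} = (1/4) · 12/((s/4)² + 144) = (1/4) · 12·16/(s² + 2304) = 48/(s² + 2304)

Final answer: 48/(s² + 2304)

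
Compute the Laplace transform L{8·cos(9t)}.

L{cos(ωt)} = s/(s² + ω²), so L{cos(9t)} = s/(s² + 81). Then L{8·cos(9t)} = 8·s/(s² + 81) = 8s/(s² + 81)

Final answer: 8s/(s² + 81)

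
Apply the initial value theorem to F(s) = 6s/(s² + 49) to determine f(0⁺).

f(0⁺) = lim_{s→∞} s·6s/(s² + 49) = lim_{s→∞} 6s²/(s² + 49) = 6

Final answer: 6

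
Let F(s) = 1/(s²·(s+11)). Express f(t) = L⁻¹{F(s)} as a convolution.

1/(s²·(s+11)) = (1/s^2)·(1/(s+11)) = L{t}·L{e^(-11t)}. So f(t) = t*e^(-11t) = ∫₀ᵗ τ·e^(-11(t-τ)) dτ

Final answer: ∫₀ᵗ τ·e^(-11(t-τ)) dτ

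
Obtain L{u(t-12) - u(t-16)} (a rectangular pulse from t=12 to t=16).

L{u(t-a)} = e^(-as)/s. L{u(t-12) - u(t-16)} = (e^(-12s) - e^(-16s))/s

Final answer: (e^(-12s) - e^(-16s))/s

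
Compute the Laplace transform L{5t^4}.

L{5t^4} = 5 · L{t^4} = 5 · 24/s^5 = 120/s^5

Final answer: 120/s^5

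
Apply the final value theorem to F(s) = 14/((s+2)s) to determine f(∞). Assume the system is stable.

f(∞) = lim_{s→0} sF(s) = lim_{s→0} 14/(s+2) = 7

Final answer: 7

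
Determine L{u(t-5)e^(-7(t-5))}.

u(t-a)f(t-a) with f(t)=e^(-7t). L{e^(-7t)} = 1/(s+7). By time shift: e^(-5s)/(s+7)

Final answer: e^(-5s)/(s+7)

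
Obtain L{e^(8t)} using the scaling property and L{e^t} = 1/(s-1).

Using L{f(at)} = (1/a)F(s/a) with a=8 and f(t) = e^t: L{e^(8t)} = (1/8) · 1/((s/8)-1) = (1/8) · 8/(s-8) = 1/(s-8)

Final answer: 1/(s-8)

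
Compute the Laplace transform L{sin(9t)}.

L{sin(ωt)} = ω/(s² + ω²), so L{sin(9t)} = 9/(s² + 81)

Final answer: 9/(s² + 81)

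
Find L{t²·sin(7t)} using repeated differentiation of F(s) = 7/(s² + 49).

F(s) = 7/(s² + 49). F'(s) = -14s/(s² + 49)². F''(s) = -14(49 - 3s²)/(s² + 49)³ = (42s² - 686)/(s² + 49)³. So L{t²·sin(7t)} = (-1)² F''(s) = (42s² - 686)/(s² + 49)³

Final answer: (42s² - 686)/(s² + 49)³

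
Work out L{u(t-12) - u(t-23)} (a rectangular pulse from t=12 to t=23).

L{u(t-a)} = e^(-as)/s. L{u(t-12) - u(t-23)} = (e^(-12s) - e^(-23s))/s

Final answer: (e^(-12s) - e^(-23s))/s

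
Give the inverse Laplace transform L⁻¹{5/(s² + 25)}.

L⁻¹{5/(s² + 25)} = sin(5t)

Final answer: sin(5t)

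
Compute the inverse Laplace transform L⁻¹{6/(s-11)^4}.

L⁻¹{n!/(s-a)^(n+1)} = t^n·e^(at), so L⁻¹{6/(s-11)^4} = t^3·e^(11t)

Final answer: t^3·e^(11t)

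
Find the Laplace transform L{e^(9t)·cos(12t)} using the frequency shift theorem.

Frequency shift: L{e^(at)f(t)} = F(s-a). L{e^(9t)·cos(12t)} = (s-9)/((s-9)² + 144)

Final answer: (s-9)/((s-9)² + 144)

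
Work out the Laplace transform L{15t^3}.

L{15t^3} = 15 · L{t^3} = 15 · 6/s^4 = 90/s^4

Final answer: 90/s^4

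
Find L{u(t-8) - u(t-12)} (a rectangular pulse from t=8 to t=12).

L{u(t-a)} = e^(-as)/s. L{u(t-8) - u(t-12)} = (e^(-8s) - e^(-12s))/s

Final answer: (e^(-8s) - e^(-12s))/s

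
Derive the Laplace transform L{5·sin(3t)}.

L{sin(ωt)} = ω/(s² + ω²), so L{sin(3t)} = 3/(s² + 9). Then L{5·sin(3t)} = 5·3/(s² + 9) = 15/(s² + 9)

Final answer: 15/(s² + 9)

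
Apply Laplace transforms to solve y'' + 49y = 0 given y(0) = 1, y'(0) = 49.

L{y''} + 49L{y} = 0. s²Y - s - 49 + 49Y = 0. Y(s² + 49) = s + 49. Y = (s + 49)/(s² + 49). Inverting: y(t) = cos(7t) + 7sin(7t)

Final answer: y(t) = cos(7t) + 7sin(7t)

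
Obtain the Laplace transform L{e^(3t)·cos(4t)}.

L{e^(at)·cos(ωt)} = (s-a)/((s-a)² + ω²), so L{e^(3t)·cos(4t)} = (s-3)/((s-3)² + 16)

Final answer: (s-3)/((s-3)² + 16)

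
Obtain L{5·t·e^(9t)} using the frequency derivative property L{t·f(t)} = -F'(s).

L{e^(9t)} = 1/(s-9). By frequency derivative: L{t·e^(9t)} = -d/ds[1/(s-9)] = -(-1)/(s-9)² = 1/(s-9)². Then L{5·t·e^(9t)} = 5·1/(s-9)² = 5/(s-9)²

Final answer: 5/(s-9)²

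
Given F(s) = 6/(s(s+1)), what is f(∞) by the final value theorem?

f(∞) = lim_{s→0} s·6/(s(s+1)) = lim_{s→0} 6/(s+1) = 6/1 = 6

Final answer: 6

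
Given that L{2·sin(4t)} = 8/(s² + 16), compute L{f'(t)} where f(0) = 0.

L{f'(t)} = s·F(s) - f(0) = s·8/(s² + 16) - 0 = 8s/(s² + 16)

Final answer: 8s/(s² + 16)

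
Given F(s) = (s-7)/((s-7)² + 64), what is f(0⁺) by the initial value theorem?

f(0⁺) = lim_{s→∞} sF(s) = lim_{s→∞} s(s-7)/((s-7)² + 64) = 1

Final answer: 1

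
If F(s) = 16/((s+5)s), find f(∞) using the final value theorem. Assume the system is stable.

f(∞) = lim_{s→0} sF(s) = lim_{s→0} 16/(s+5) = 16/5

Final answer: 16/5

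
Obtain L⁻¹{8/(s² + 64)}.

This is the form c·a/(s² + a²) with a = 8. L⁻¹ = sin(8t)

Final answer: sin(8t)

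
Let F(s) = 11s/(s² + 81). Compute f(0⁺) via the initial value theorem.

f(0⁺) = lim_{s→∞} s·11s/(s² + 81) = lim_{s→∞} 11s²/(s² + 81) = 11

Final answer: 11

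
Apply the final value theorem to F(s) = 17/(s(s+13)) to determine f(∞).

f(∞) = lim_{s→0} s·17/(s(s+13)) = lim_{s→0} 17/(s+13) = 17/13 = 17/13

Final answer: 17/13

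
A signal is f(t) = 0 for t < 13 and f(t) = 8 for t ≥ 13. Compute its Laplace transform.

f(t) = 8·u(t-13). L{u(t-13)} = e^(-13s)/s, so L{f(t)} = 8·e^(-13s)/s

Final answer: 8·e^(-13s)/s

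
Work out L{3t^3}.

L{t^n} = n!/s^(n+1). So L{3t^3} = 3·3!/s^4 = 18/s^4

Final answer: 18/s^4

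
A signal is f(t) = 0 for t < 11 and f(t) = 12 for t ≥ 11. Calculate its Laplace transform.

f(t) = 12·u(t-11). L{u(t-11)} = e^(-11s)/s, so L{f(t)} = 12·e^(-11s)/s

Final answer: 12·e^(-11s)/s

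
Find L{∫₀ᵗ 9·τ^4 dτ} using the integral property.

L{∫₀ᵗ f(τ)dτ} = F(s)/s with f(t) = 9t^4. F(s) = 216/s^5, so L{∫₀ᵗ 9·τ^4 dτ} = (216/s^5)/s = 216/s^6. (Check: ∫₀ᵗ 9·τ^4 dτ = 9t^5/5.)

Final answer: 216/s^6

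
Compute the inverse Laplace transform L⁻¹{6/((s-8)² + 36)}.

Using frequency shift, L⁻¹{6/((s-8)² + 36)} = e^(8t)·sin(6t)

Final answer: e^(8t)·sin(6t)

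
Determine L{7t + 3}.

L{7t + 3} = 7·L{t} + 3·L{1} = 7/s² + 3/s

Final answer: 7/s² + 3/s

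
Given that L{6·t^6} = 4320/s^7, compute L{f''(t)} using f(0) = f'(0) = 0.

L{f''(t)} = s²F(s) - sf(0) - f'(0) = s²·4320/s^7 - 0 - 0 = 4320/s^5

Final answer: 4320/s^5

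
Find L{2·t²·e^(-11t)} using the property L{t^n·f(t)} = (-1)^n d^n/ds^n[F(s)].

L{e^(-11t)} = 1/(s+11). d/ds[1/(s+11)] = -1/(s+11)². d²/ds²[1/(s+11)] = 2/(s+11)³. So L{t²·e^(-11t)} = (-1)² · 2/(s+11)³ = 2/(s+11)³. Then L{2·t²·e^(-11t)} = 2·2/(s+11)³ = 4/(s+11)³

Final answer: 4/(s+11)³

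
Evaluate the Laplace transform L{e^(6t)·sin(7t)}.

L{e^(at)·sin(ωt)} = ω/((s-a)² + ω²), so L{e^(6t)·sin(7t)} = 7/((s-6)² + 49)

Final answer: 7/((s-6)² + 49)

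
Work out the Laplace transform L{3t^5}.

L{3t^5} = 3 · L{t^5} = 3 · 120/s^6 = 360/s^6

Final answer: 360/s^6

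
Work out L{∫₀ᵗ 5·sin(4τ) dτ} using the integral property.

L{∫₀ᵗ f(τ)dτ} = F(s)/s with F(s) = 20/(s² + 16), so the result is (20/(s² + 16))/s = 20/(s(s² + 16))

Final answer: 20/(s(s² + 16))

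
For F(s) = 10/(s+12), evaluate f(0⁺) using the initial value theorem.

f(0⁺) = lim_{s→∞} s·10/(s+12) = lim_{s→∞} 10s/(s+12) = 10

Final answer: 10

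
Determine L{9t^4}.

L{t^n} = n!/s^(n+1). So L{9t^4} = 9·4!/s^5 = 216/s^5

Final answer: 216/s^5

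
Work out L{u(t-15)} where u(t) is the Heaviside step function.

L{u(t-a)} = e^(-as)/s. Here a=15, so L{u(t-15)} = e^(-15s)/s

Final answer: e^(-15s)/s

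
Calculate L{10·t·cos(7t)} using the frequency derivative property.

L{cos(7t)} = s/(s² + 49). Derivative: d/ds[s/(s² + 49)] = [(s² + 49) - s·2s]/(s² + 49)² = (49 - s²)/(s² + 49)². So L{t·cos(7t)} = -F'(s) = (s² - 49)/(s² + 49)². Then L{10·t·cos(7t)} = 10·(s² - 49)/(s² + 49)²

Final answer: 10·(s² - 49)/(s² + 49)²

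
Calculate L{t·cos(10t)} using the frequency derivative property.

L{cos(10t)} = s/(s² + 100). Derivative: d/ds[s/(s² + 100)] = [(s² + 100) - s·2s]/(s² + 100)² = (100 - s²)/(s² + 100)². So L{t·cos(10t)} = -F'(s) = (s² - 100)/(s² + 100)²

Final answer: (s² - 100)/(s² + 100)²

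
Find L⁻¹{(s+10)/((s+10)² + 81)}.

Using frequency shift: L⁻¹{(s-a)/((s-a)² + b²)} = e^(at)cos(bt). Here a=-10, b=9

Final answer: e^(-10t)·cos(9t)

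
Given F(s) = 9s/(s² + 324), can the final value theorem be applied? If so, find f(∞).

The final value theorem requires all poles of sF(s) in the left half-plane. sF(s) = 9s²/(s² + 324) has poles at s = ±18i (imaginary axis). Theorem does NOT apply (oscillatory system).

Final answer: Not applicable (oscillatory)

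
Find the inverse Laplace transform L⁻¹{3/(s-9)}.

L⁻¹{1/(s-a)} = e^(at), so L⁻¹{1/(s-9)} = e^(9t), and L⁻¹{3/(s-9)} = 3·e^(9t)

Final answer: 3·e^(9t)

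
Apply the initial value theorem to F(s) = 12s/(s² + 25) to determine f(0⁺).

f(0⁺) = lim_{s→∞} s·12s/(s² + 25) = lim_{s→∞} 12s²/(s² + 25) = 12

Final answer: 12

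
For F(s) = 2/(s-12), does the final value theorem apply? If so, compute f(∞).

sF(s) = 2s/(s-12) has a pole at s = 12 in the right half-plane. Theorem does NOT apply (unstable system; f(t) = 2·e^(12t) grows without bound).

Final answer: Not applicable (unstable)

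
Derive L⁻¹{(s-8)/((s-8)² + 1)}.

Using frequency shift: L⁻¹{(s-a)/((s-a)² + b²)} = e^(at)cos(bt). Here a=8, b=1

Final answer: e^(8t)·cos(t)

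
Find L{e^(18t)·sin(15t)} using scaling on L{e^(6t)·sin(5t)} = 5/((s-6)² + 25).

Scaling with a=3: L{e^(18t)·sin(15t)} = (1/3) · 5/((s/3-6)² + 25). Simplifying: 15/((s-18)² + 225)

Final answer: 15/((s-18)² + 225)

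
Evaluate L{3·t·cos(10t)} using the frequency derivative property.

L{cos(10t)} = s/(s² + 100). Derivative: d/ds[s/(s² + 100)] = [(s² + 100) - s·2s]/(s² + 100)² = (100 - s²)/(s² + 100)². So L{t·cos(10t)} = -F'(s) = (s² - 100)/(s² + 100)². Then L{3·t·cos(10t)} = 3·(s² - 100)/(s² + 100)²

Final answer: 3·(s² - 100)/(s² + 100)²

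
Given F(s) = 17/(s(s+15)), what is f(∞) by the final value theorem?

f(∞) = lim_{s→0} s·17/(s(s+15)) = lim_{s→0} 17/(s+15) = 17/15 = 17/15

Final answer: 17/15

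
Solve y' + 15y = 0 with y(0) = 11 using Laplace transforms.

L{y'} + 15L{y} = 0. sY - 11 + 15Y = 0. Y(s+15) = 11. Y = 11/(s+15)

Final answer: y(t) = 11e^(-15t)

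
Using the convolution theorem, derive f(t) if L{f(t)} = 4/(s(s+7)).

4/(s(s+7)) = (4/s)·(1/(s+7)) = L{4}·L{e^(-7t)}. By convolution, f(t) = 4*e^(-7t) = ∫₀ᵗ 4·e^(-7τ) dτ = 4·(1 - e^(-7t))/7

Final answer: 4·(1 - e^(-7t))/7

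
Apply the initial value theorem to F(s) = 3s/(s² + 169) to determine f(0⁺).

f(0⁺) = lim_{s→∞} s·3s/(s² + 169) = lim_{s→∞} 3s²/(s² + 169) = 3

Final answer: 3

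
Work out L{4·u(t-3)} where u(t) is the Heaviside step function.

L{u(t-a)} = e^(-as)/s. Here a=3, so L{u(t-3)} = e^(-3s)/s, and L{4·u(t-3)} = 4·e^(-3s)/s

Final answer: 4·e^(-3s)/s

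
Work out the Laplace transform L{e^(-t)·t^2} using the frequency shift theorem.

L{e^(at)·t^n} = n!/(s-a)^(n+1), so L{e^(-t)·t^2} = 2/(s+1)^3

Final answer: 2/(s+1)^3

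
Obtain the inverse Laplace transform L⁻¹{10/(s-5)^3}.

L⁻¹{n!/(s-a)^(n+1)} = t^n·e^(at) with n=2, a=5. So L⁻¹{2/(s-5)^3} = t^2·e^(5t), and L⁻¹{10/(s-5)^3} = (10/2)·t^2·e^(5t) = 5·t^2·e^(5t)

Final answer: 5·t^2·e^(5t)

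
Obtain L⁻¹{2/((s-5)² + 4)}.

Form: b/((s-a)² + b²) → e^(at)sin(bt). With a=5, b=2

Final answer: e^(5t)·sin(2t)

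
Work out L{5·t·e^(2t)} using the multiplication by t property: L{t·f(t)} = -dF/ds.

Using L{t^n·e^(at)} = n!/(s-a)^(n+1), L{t·e^(2t)} = 1/(s-2)^2, so L{5·t·e^(2t)} = 5·1/(s-2)^2 = 5/(s-2)^2

Final answer: 5/(s-2)^2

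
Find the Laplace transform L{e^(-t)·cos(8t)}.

L{e^(at)·cos(ωt)} = (s-a)/((s-a)² + ω²), so L{e^(-t)·cos(8t)} = (s+1)/((s+1)² + 64)

Final answer: (s+1)/((s+1)² + 64)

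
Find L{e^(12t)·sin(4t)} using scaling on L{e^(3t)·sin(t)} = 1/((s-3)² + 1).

Scaling with a=4: L{e^(12t)·sin(4t)} = (1/4) · 1/((s/4-3)² + 1). Simplifying: 4/((s-12)² + 16)

Final answer: 4/((s-12)² + 16)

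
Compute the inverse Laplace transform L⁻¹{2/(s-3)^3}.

L⁻¹{n!/(s-a)^(n+1)} = t^n·e^(at), so L⁻¹{2/(s-3)^3} = t^2·e^(3t)

Final answer: t^2·e^(3t)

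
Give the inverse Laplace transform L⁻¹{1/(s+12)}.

L⁻¹{1/(s-a)} = e^(at), so L⁻¹{1/(s+12)} = e^(-12t)

Final answer: e^(-12t)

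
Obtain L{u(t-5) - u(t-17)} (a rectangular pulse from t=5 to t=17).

L{u(t-a)} = e^(-as)/s. L{u(t-5) - u(t-17)} = (e^(-5s) - e^(-17s))/s

Final answer: (e^(-5s) - e^(-17s))/s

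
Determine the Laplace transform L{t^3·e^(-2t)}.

L{t^n·e^(at)} = n!/(s-a)^(n+1), so L{t^3·e^(-2t)} = 6/(s+2)^4

Final answer: 6/(s+2)^4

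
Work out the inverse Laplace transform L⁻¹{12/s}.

L⁻¹{c/s} = c, so L⁻¹{12/s} = 12

Final answer: 12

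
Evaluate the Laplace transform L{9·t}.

L{t^n} = n!/s^(n+1), so L{t} = 1/s^2. Then L{9·t} = 9·1/s^2 = 9/s^2

Final answer: 9/s^2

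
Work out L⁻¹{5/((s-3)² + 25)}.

Form: b/((s-a)² + b²) → e^(at)sin(bt). With a=3, b=5

Final answer: e^(3t)·sin(5t)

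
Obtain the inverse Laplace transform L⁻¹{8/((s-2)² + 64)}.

Using frequency shift, L⁻¹{8/((s-2)² + 64)} = e^(2t)·sin(8t)

Final answer: e^(2t)·sin(8t)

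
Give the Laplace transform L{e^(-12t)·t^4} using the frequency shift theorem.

L{e^(at)·t^n} = n!/(s-a)^(n+1), so L{e^(-12t)·t^4} = 24/(s+12)^5

Final answer: 24/(s+12)^5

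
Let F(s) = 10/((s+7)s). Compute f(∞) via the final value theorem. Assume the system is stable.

f(∞) = lim_{s→0} sF(s) = lim_{s→0} 10/(s+7) = 10/7

Final answer: 10/7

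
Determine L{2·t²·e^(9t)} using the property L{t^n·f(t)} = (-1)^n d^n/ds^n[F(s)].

L{e^(9t)} = 1/(s-9). d/ds[1/(s-9)] = -1/(s-9)². d²/ds²[1/(s-9)] = 2/(s-9)³. So L{t²·e^(9t)} = (-1)² · 2/(s-9)³ = 2/(s-9)³. Then L{2·t²·e^(9t)} = 2·2/(s-9)³ = 4/(s-9)³

Final answer: 4/(s-9)³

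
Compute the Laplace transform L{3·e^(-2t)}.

L{e^(at)} = 1/(s-a), so L{e^(-2t)} = 1/(s+2). Then L{3·e^(-2t)} = 3/(s+2)

Final answer: 3/(s+2)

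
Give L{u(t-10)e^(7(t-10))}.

u(t-a)f(t-a) with f(t)=e^(7t). L{e^(7t)} = 1/(s-7). By time shift: e^(-10s)/(s-7)

Final answer: e^(-10s)/(s-7)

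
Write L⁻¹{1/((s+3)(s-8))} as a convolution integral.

1/((s+3)(s-8)) = (1/(s+3))·(1/(s-8)) = L{e^(-3t)}·L{e^(8t)}. So f(t) = e^(-3t)*e^(8t) = ∫₀ᵗ e^(-3τ)·e^(8(t-τ)) dτ

Final answer: ∫₀ᵗ e^(-3τ)·e^(8(t-τ)) dτ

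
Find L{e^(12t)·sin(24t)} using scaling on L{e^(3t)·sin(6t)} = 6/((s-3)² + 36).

Scaling with a=4: L{e^(12t)·sin(24t)} = (1/4) · 6/((s/4-3)² + 36). Simplifying: 24/((s-12)² + 576)

Final answer: 24/((s-12)² + 576)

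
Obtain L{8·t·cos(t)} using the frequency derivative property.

L{cos(t)} = s/(s² + 1). Derivative: d/ds[s/(s² + 1)] = [(s² + 1) - s·2s]/(s² + 1)² = (1 - s²)/(s² + 1)². So L{t·cos(t)} = -F'(s) = (s² - 1)/(s² + 1)². Then L{8·t·cos(t)} = 8·(s² - 1)/(s² + 1)²

Final answer: 8·(s² - 1)/(s² + 1)²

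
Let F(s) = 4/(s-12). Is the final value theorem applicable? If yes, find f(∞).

sF(s) = 4s/(s-12) has a pole at s = 12 in the right half-plane. Theorem does NOT apply (unstable system; f(t) = 4·e^(12t) grows without bound).

Final answer: Not applicable (unstable)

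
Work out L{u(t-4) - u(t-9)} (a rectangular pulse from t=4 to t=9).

L{u(t-a)} = e^(-as)/s. L{u(t-4) - u(t-9)} = (e^(-4s) - e^(-9s))/s

Final answer: (e^(-4s) - e^(-9s))/s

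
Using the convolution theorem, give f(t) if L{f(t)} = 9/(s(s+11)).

9/(s(s+11)) = (9/s)·(1/(s+11)) = L{9}·L{e^(-11t)}. By convolution, f(t) = 9*e^(-11t) = ∫₀ᵗ 9·e^(-11τ) dτ = 9·(1 - e^(-11t))/11

Final answer: 9·(1 - e^(-11t))/11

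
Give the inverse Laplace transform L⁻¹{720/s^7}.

L⁻¹{n!/s^(n+1)} = t^n with n=6. So L⁻¹{720/s^7} = t^6

Final answer: t^6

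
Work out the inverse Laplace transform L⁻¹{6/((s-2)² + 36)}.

Using frequency shift, L⁻¹{6/((s-2)² + 36)} = e^(2t)·sin(6t)

Final answer: e^(2t)·sin(6t)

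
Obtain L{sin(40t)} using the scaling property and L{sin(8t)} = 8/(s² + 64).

Using L{f(at)} = (1/a)F(s/a) with a=5: L{sin(40t)} = (1/5) · 8/((s/5)² + 64) = (1/5) · 8·25/(s² + 1600) = 40/(s² + 1600)

Final answer: 40/(s² + 1600)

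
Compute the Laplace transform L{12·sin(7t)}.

L{sin(ωt)} = ω/(s² + ω²), so L{sin(7t)} = 7/(s² + 49). Then L{12·sin(7t)} = 12·7/(s² + 49) = 84/(s² + 49)

Final answer: 84/(s² + 49)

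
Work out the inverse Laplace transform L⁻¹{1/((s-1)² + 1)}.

Using frequency shift, L⁻¹{1/((s-1)² + 1)} = e^t·sin(t)

Final answer: e^t·sin(t)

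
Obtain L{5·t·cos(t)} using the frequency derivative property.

L{cos(t)} = s/(s² + 1). Derivative: d/ds[s/(s² + 1)] = [(s² + 1) - s·2s]/(s² + 1)² = (1 - s²)/(s² + 1)². So L{t·cos(t)} = -F'(s) = (s² - 1)/(s² + 1)². Then L{5·t·cos(t)} = 5·(s² - 1)/(s² + 1)²

Final answer: 5·(s² - 1)/(s² + 1)²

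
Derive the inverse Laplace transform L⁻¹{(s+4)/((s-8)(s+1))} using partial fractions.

Using partial fractions, f(t) = (12e^(8t) - 3e^(-t))/9

Final answer: (12e^(8t) - 3e^(-t))/9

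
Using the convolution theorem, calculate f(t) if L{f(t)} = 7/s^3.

7/s^3 = (7/s)·(1/s^2) = L{7}·L{t}. By convolution, f(t) = 7*t = ∫₀ᵗ 7·τ dτ = 7·t²/2

Final answer: 7·t²/2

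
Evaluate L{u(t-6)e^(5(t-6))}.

u(t-a)f(t-a) with f(t)=e^(5t). L{e^(5t)} = 1/(s-5). By time shift: e^(-6s)/(s-5)

Final answer: e^(-6s)/(s-5)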